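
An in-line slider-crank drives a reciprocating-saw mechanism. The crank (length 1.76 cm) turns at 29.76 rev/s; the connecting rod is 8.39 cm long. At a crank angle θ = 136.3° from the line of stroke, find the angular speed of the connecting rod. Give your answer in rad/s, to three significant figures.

28.7

ω = 187 rad/s (converted from 29.76 rev/s).
The rod makes angle φ with the slider axis where L sinφ = r sinθ; differentiating, L cosφ·φ̇ = r ω cosθ.
L cosφ = √(L² − r² sin²θ) = 0.083014 m.
|ω_rod| = r ω |cosθ| / √(L² − r² sin²θ) = 0.0176·187·0.72297/0.083014 = 28.661 rad/s.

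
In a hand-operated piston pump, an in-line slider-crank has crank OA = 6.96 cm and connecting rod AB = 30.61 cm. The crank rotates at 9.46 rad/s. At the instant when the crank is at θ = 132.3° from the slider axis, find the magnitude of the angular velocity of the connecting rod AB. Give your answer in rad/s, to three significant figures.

1.47

ω = 9.46 rad/s
The rod makes angle φ with the slider axis where L sinφ = r sinθ; differentiating, L cosφ·φ̇ = r ω cosθ.
L cosφ = √(L² − r² sin²θ) = 0.30174 m.
|ω_rod| = r ω |cosθ| / √(L² − r² sin²θ) = 0.0696·9.46·0.67301/0.30174 = 1.4686 rad/s.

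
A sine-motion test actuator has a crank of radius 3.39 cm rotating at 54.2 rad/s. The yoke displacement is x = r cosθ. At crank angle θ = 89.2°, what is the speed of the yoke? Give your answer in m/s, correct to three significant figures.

1.84

ω = 54.2 rad/s
x = r cosθ ⇒ ẋ = −rω sinθ.
|v| = rω|sinθ| = 0.0339·54.2·|sin 89.2°| = 1.8372 m/s.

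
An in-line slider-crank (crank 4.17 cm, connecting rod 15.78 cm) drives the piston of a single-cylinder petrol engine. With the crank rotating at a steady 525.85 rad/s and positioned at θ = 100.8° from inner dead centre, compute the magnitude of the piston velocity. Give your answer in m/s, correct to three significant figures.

ω = 525.9 rad/s
For an in-line slider-crank, x = r cosθ + √(L² − r² sin²θ), so v = −rω sinθ·[1 + r cosθ/√(L² − r² sin²θ)].
With r = 0.0417 m, L = 0.1578 m, θ = 100.8°: √(L² − r² sin²θ) = 0.15239 m.
v = −0.0417·525.9·0.98229·[1 + 0.0417·-0.18738/0.15239] = -20.435 m/s.
|v| = 20.435 m/s.

20.4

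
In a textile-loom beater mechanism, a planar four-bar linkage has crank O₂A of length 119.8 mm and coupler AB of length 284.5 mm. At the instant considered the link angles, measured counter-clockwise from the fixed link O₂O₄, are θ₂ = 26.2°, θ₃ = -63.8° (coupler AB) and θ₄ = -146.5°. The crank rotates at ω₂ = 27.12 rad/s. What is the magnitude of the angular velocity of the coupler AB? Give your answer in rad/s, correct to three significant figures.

ω₂ = 27.12 rad/s
Differentiating the loop-closure r₂e^{iθ₂}+r₃e^{iθ₃}=r₁+r₄e^{iθ₄} gives r₂ω₂e^{iθ₂}+r₃ω₃e^{iθ₃}=r₄ω₄e^{iθ₄}.
Eliminating the other unknown: ω₃ = r₂ω₂ sin(θ₄−θ₂) / [r₃ sin(θ₃−θ₄)].
Numerator sine = -0.12706; denominator sine = +0.99189.
Result = 0.1198·27.12·(-0.12706) / (0.2845·(+0.99189)) = -1.4629 rad/s; magnitude 1.4629 rad/s.

1.46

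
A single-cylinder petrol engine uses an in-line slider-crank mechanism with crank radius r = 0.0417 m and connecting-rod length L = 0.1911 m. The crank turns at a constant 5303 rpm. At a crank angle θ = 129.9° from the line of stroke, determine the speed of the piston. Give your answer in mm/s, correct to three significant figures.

15200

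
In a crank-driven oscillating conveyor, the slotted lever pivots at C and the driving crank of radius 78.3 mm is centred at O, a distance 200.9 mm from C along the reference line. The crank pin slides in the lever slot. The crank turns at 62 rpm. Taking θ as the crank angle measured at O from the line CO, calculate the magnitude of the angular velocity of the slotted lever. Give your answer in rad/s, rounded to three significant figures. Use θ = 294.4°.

ω = 6.493 rad/s (from 62 rpm).
Crank pin A relative to C: A = (d + r cosθ, r sinθ); lever angle φ = atan2(r sinθ, d + r cosθ).
Differentiating tanφ: φ̇ = rω(d cosθ + r)/(d² + r² + 2dr cosθ).
d² + r² + 2dr cosθ = |CA|² = 0.0594884 m²;  d cosθ + r = +0.16129 m.
|ω_lever| = |0.0783·6.493·+0.16129| / 0.0594884 = 1.3784 rad/s.

1.38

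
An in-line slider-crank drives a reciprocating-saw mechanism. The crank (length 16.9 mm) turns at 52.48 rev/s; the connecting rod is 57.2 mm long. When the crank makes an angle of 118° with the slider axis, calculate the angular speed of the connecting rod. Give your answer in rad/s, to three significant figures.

ω = 329.7 rad/s (converted from 52.48 rev/s).
The rod makes angle φ with the slider axis where L sinφ = r sinθ; differentiating, L cosφ·φ̇ = r ω cosθ.
L cosφ = √(L² − r² sin²θ) = 0.055219 m.
|ω_rod| = r ω |cosθ| / √(L² − r² sin²θ) = 0.0169·329.7·0.46947/0.055219 = 47.378 rad/s.

47.4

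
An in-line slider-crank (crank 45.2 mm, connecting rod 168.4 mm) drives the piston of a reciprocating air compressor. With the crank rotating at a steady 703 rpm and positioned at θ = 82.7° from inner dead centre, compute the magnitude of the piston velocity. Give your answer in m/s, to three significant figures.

ω = 2π·703/60 = 73.62 rad/s
For an in-line slider-crank, x = r cosθ + √(L² − r² sin²θ), so v = −rω sinθ·[1 + r cosθ/√(L² − r² sin²θ)].
With r = 0.0452 m, L = 0.1684 m, θ = 82.7°: √(L² − r² sin²θ) = 0.16232 m.
v = −0.0452·73.62·0.99189·[1 + 0.0452·0.12706/0.16232] = -3.4173 m/s.
|v| = 3.4173 m/s.

3.42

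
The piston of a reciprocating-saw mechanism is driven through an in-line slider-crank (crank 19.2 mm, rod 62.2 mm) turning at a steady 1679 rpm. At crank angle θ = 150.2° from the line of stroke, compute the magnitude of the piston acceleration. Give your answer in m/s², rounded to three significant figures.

ω = 2π·1679/60 = 175.8 rad/s
x(θ) = r cosθ + √(L² − r² sin²θ); with ω constant, a = ω²·d²x/dθ².
d²x/dθ² = −r cosθ − r²(cos2θ)/√u − r⁴ sin²2θ/(4u^{3/2}),  u = L² − r² sin²θ = 0.00377779 m².
Substituting r = 0.0192 m, L = 0.0622 m, θ = 150.2°: d²x/dθ² = +0.013517 m.
a = ω²·d²x/dθ² = (175.8)²·(+0.013517) = +417.87 m/s²;  |a| = 417.87 m/s².

418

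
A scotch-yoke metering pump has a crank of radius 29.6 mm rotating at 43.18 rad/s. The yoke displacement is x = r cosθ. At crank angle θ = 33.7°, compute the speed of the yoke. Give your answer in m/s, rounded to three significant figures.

0.709

ω = 43.18 rad/s
x = r cosθ ⇒ ẋ = −rω sinθ.
|v| = rω|sinθ| = 0.0296·43.18·|sin 33.7°| = 0.70916 m/s.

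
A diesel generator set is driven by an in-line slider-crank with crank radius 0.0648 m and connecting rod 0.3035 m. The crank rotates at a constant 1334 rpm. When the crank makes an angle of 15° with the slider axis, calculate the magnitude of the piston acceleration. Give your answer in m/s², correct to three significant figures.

1460

ω = 2π·1334/60 = 139.7 rad/s
x(θ) = r cosθ + √(L² − r² sin²θ); with ω constant, a = ω²·d²x/dθ².
d²x/dθ² = −r cosθ − r²(cos2θ)/√u − r⁴ sin²2θ/(4u^{3/2}),  u = L² − r² sin²θ = 0.091831 m².
Substituting r = 0.0648 m, L = 0.3035 m, θ = 15°: d²x/dθ² = -0.074632 m.
a = ω²·d²x/dθ² = (139.7)²·(-0.074632) = -1456.4 m/s²;  |a| = 1456.4 m/s².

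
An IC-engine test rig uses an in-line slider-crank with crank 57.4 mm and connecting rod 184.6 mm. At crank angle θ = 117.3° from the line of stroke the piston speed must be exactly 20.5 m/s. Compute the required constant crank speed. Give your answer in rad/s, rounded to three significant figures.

472

For an in-line slider-crank, |v_piston| = rω|sinθ|·[1 + r cosθ/√(L² − r² sin²θ)].
With r = 0.0574 m, L = 0.1846 m, θ = 117.3°: the bracketed kinematic factor |dx/dθ| = 0.043438 m.
ω = v/|dx/dθ| = 20.5/0.043438 = 471.94 rad/s.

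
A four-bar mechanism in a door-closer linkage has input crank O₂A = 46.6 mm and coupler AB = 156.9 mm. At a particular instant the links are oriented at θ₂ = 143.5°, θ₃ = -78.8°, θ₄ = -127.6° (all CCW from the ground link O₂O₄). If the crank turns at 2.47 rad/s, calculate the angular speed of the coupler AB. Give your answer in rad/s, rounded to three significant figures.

ω₂ = 2.47 rad/s
Differentiating the loop-closure r₂e^{iθ₂}+r₃e^{iθ₃}=r₁+r₄e^{iθ₄} gives r₂ω₂e^{iθ₂}+r₃ω₃e^{iθ₃}=r₄ω₄e^{iθ₄}.
Eliminating the other unknown: ω₃ = r₂ω₂ sin(θ₄−θ₂) / [r₃ sin(θ₃−θ₄)].
Numerator sine = +0.99982; denominator sine = +0.75241.
Result = 0.0466·2.47·(+0.99982) / (0.1569·(+0.75241)) = +0.97482 rad/s; magnitude 0.97482 rad/s.

0.975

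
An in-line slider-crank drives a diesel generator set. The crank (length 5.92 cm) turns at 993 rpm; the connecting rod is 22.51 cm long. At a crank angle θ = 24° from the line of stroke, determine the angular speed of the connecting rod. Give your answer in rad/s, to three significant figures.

25.1

ω = 104 rad/s (converted from 993 rpm).
The rod makes angle φ with the slider axis where L sinφ = r sinθ; differentiating, L cosφ·φ̇ = r ω cosθ.
L cosφ = √(L² − r² sin²θ) = 0.22381 m.
|ω_rod| = r ω |cosθ| / √(L² − r² sin²θ) = 0.0592·104·0.91355/0.22381 = 25.128 rad/s.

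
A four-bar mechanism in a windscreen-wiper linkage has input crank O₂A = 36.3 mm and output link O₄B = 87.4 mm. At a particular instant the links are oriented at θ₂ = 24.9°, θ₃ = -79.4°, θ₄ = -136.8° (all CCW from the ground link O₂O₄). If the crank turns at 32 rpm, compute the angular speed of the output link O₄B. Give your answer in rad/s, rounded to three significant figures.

1.60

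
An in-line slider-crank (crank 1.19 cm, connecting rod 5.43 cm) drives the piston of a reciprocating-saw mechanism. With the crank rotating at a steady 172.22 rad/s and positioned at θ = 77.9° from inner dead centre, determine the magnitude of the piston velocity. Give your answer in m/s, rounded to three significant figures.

ω = 172.2 rad/s
For an in-line slider-crank, x = r cosθ + √(L² − r² sin²θ), so v = −rω sinθ·[1 + r cosθ/√(L² − r² sin²θ)].
With r = 0.0119 m, L = 0.0543 m, θ = 77.9°: √(L² − r² sin²θ) = 0.053039 m.
v = −0.0119·172.2·0.97778·[1 + 0.0119·0.20962/0.053039] = -2.0981 m/s.
|v| = 2.0981 m/s.

2.10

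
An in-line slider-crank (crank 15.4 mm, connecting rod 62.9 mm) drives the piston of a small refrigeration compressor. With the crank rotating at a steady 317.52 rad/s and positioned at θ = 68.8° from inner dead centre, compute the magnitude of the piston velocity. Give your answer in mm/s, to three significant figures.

ω = 317.5 rad/s
For an in-line slider-crank, x = r cosθ + √(L² − r² sin²θ), so v = −rω sinθ·[1 + r cosθ/√(L² − r² sin²θ)].
With r = 0.0154 m, L = 0.0629 m, θ = 68.8°: √(L² − r² sin²θ) = 0.061239 m.
v = −0.0154·317.5·0.93232·[1 + 0.0154·0.36162/0.061239] = -4.9735 m/s.
|v| = 4.9735 m/s = 4973.5 mm/s.

4970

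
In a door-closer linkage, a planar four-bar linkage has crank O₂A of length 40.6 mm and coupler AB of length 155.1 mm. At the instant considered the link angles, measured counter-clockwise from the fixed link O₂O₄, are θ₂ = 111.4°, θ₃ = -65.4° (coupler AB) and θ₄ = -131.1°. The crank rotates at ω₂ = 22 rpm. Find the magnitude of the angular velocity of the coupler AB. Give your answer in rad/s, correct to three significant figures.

ω₂ = 2.304 rad/s (from 22 rpm).
Differentiating the loop-closure r₂e^{iθ₂}+r₃e^{iθ₃}=r₁+r₄e^{iθ₄} gives r₂ω₂e^{iθ₂}+r₃ω₃e^{iθ₃}=r₄ω₄e^{iθ₄}.
Eliminating the other unknown: ω₃ = r₂ω₂ sin(θ₄−θ₂) / [r₃ sin(θ₃−θ₄)].
Numerator sine = +0.88701; denominator sine = +0.91140.
Result = 0.0406·2.304·(+0.88701) / (0.1551·(+0.91140)) = +0.58693 rad/s; magnitude 0.58693 rad/s.

0.587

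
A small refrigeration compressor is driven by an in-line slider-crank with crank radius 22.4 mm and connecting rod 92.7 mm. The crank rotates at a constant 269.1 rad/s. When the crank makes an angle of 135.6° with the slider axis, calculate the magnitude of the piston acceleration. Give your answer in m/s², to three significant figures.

1140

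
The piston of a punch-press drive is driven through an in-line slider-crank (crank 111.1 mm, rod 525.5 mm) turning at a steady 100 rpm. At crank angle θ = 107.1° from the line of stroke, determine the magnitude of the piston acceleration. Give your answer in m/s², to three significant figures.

ω = 2π·100/60 = 10.47 rad/s
x(θ) = r cosθ + √(L² − r² sin²θ); with ω constant, a = ω²·d²x/dθ².
d²x/dθ² = −r cosθ − r²(cos2θ)/√u − r⁴ sin²2θ/(4u^{3/2}),  u = L² − r² sin²θ = 0.264874 m².
Substituting r = 0.1111 m, L = 0.5255 m, θ = 107.1°: d²x/dθ² = +0.052416 m.
a = ω²·d²x/dθ² = (10.47)²·(+0.052416) = +5.748 m/s²;  |a| = 5.748 m/s².

5.75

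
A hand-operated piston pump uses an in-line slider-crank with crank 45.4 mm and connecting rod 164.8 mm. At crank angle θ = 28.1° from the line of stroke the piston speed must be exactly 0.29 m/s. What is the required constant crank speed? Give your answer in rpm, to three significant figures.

For an in-line slider-crank, |v_piston| = rω|sinθ|·[1 + r cosθ/√(L² − r² sin²θ)].
With r = 0.0454 m, L = 0.1648 m, θ = 28.1°: the bracketed kinematic factor |dx/dθ| = 0.026625 m.
ω = v/|dx/dθ| = 0.29/0.026625 = 10.892 rad/s.
N = 60ω/(2π) = 104.01 rpm.

104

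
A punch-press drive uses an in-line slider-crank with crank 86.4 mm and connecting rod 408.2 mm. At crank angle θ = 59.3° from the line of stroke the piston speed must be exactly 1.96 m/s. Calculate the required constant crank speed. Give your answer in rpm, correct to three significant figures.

For an in-line slider-crank, |v_piston| = rω|sinθ|·[1 + r cosθ/√(L² − r² sin²θ)].
With r = 0.0864 m, L = 0.4082 m, θ = 59.3°: the bracketed kinematic factor |dx/dθ| = 0.082456 m.
ω = v/|dx/dθ| = 1.96/0.082456 = 23.77 rad/s.
N = 60ω/(2π) = 226.99 rpm.

227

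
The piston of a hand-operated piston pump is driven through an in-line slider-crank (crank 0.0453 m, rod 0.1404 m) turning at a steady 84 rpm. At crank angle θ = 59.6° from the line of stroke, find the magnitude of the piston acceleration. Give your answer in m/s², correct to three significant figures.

ω = 2π·84/60 = 8.796 rad/s
x(θ) = r cosθ + √(L² − r² sin²θ); with ω constant, a = ω²·d²x/dθ².
d²x/dθ² = −r cosθ − r²(cos2θ)/√u − r⁴ sin²2θ/(4u^{3/2}),  u = L² − r² sin²θ = 0.0181855 m².
Substituting r = 0.0453 m, L = 0.1404 m, θ = 59.6°: d²x/dθ² = -0.015827 m.
a = ω²·d²x/dθ² = (8.796)²·(-0.015827) = -1.2246 m/s²;  |a| = 1.2246 m/s².

1.22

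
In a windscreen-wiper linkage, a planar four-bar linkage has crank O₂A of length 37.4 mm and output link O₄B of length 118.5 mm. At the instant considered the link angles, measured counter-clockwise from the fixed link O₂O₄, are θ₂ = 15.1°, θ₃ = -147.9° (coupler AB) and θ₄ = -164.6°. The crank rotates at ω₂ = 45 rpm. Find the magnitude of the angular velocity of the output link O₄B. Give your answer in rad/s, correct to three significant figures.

1.51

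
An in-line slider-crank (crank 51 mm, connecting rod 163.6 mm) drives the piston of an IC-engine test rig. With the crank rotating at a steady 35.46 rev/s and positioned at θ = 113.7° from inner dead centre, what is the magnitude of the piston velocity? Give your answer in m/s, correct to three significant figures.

ω = 2π·35.5 = 222.8 rad/s
For an in-line slider-crank, x = r cosθ + √(L² − r² sin²θ), so v = −rω sinθ·[1 + r cosθ/√(L² − r² sin²θ)].
With r = 0.051 m, L = 0.1636 m, θ = 113.7°: √(L² − r² sin²θ) = 0.15679 m.
v = −0.051·222.8·0.91566·[1 + 0.051·-0.40195/0.15679] = -9.0443 m/s.
|v| = 9.0443 m/s.

9.04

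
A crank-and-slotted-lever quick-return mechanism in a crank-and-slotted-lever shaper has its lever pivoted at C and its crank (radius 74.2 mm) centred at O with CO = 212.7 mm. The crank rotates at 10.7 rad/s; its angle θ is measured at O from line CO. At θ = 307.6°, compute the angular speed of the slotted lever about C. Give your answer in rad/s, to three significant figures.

2.31

ω = 10.7 rad/s
Crank pin A relative to C: A = (d + r cosθ, r sinθ); lever angle φ = atan2(r sinθ, d + r cosθ).
Differentiating tanφ: φ̇ = rω(d cosθ + r)/(d² + r² + 2dr cosθ).
d² + r² + 2dr cosθ = |CA|² = 0.070006 m²;  d cosθ + r = +0.20398 m.
|ω_lever| = |0.0742·10.7·+0.20398| / 0.070006 = 2.3133 rad/s.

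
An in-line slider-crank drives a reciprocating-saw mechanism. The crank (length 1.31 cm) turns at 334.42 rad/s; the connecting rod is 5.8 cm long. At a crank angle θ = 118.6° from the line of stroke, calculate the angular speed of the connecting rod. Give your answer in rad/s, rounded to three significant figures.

ω = 334.4 rad/s
The rod makes angle φ with the slider axis where L sinφ = r sinθ; differentiating, L cosφ·φ̇ = r ω cosθ.
L cosφ = √(L² − r² sin²θ) = 0.056848 m.
|ω_rod| = r ω |cosθ| / √(L² − r² sin²θ) = 0.0131·334.4·0.47869/0.056848 = 36.89 rad/s.

36.9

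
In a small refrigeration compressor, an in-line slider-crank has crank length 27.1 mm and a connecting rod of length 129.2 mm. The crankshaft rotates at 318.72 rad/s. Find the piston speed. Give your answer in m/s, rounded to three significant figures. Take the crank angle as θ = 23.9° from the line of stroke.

4.17

ω = 318.7 rad/s
For an in-line slider-crank, x = r cosθ + √(L² − r² sin²θ), so v = −rω sinθ·[1 + r cosθ/√(L² − r² sin²θ)].
With r = 0.0271 m, L = 0.1292 m, θ = 23.9°: √(L² − r² sin²θ) = 0.12873 m.
v = −0.0271·318.7·0.40514·[1 + 0.0271·0.91425/0.12873] = -4.1728 m/s.
|v| = 4.1728 m/s.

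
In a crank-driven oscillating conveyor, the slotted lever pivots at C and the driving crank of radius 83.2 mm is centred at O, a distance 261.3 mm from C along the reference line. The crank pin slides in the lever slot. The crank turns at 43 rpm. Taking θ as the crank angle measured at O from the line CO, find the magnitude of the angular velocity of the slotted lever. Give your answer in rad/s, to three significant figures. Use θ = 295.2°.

0.777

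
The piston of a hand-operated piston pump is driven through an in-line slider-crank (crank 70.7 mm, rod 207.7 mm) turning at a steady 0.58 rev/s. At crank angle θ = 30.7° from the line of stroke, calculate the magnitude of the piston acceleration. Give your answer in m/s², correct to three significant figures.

ω = 2π·0.58 = 3.644 rad/s
x(θ) = r cosθ + √(L² − r² sin²θ); with ω constant, a = ω²·d²x/dθ².
d²x/dθ² = −r cosθ − r²(cos2θ)/√u − r⁴ sin²2θ/(4u^{3/2}),  u = L² − r² sin²θ = 0.0418364 m².
Substituting r = 0.0707 m, L = 0.2077 m, θ = 30.7°: d²x/dθ² = -0.073052 m.
a = ω²·d²x/dθ² = (3.644)²·(-0.073052) = -0.97018 m/s²;  |a| = 0.97018 m/s².

0.970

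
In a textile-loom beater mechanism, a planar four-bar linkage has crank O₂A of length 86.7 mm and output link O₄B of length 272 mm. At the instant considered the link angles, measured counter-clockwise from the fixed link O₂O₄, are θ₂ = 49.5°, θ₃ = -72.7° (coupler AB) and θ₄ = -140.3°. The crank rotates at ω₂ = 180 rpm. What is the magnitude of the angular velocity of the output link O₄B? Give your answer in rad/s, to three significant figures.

5.50

ω₂ = 18.85 rad/s (from 180 rpm).
Differentiating the loop-closure r₂e^{iθ₂}+r₃e^{iθ₃}=r₁+r₄e^{iθ₄} gives r₂ω₂e^{iθ₂}+r₃ω₃e^{iθ₃}=r₄ω₄e^{iθ₄}.
Eliminating the other unknown: ω₄ = r₂ω₂ sin(θ₂−θ₃) / [r₄ sin(θ₄−θ₃)].
Numerator sine = +0.84619; denominator sine = -0.92455.
Result = 0.0867·18.85·(+0.84619) / (0.272·(-0.92455)) = -5.4991 rad/s; magnitude 5.4991 rad/s.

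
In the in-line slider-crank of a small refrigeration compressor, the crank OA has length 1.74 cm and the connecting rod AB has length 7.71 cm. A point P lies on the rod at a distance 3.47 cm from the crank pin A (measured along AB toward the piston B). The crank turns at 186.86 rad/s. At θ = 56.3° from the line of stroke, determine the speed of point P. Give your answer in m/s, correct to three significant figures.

3.03

ω = 186.9 rad/s.  Crank-pin speed |V_A| = rω = 3.2514 m/s, perpendicular to OA.
Rod angle: sinφ = −(r/L) sinθ ⇒ φ = -10.822°; ω_rod = −rω cosθ/√(L²−r²sin²θ) = -23.822 rad/s.
V_P = V_A + ω_rod × AP, with AP = 0.0347 m along the rod.
Components: V_Px = −rω sinθ − a·ω_rod·sinφ = -2.8602 m/s;  V_Py = rω cosθ + a·ω_rod·cosφ = +0.99208 m/s.
|V_P| = √(V_Px² + V_Py²) = 3.0274 m/s.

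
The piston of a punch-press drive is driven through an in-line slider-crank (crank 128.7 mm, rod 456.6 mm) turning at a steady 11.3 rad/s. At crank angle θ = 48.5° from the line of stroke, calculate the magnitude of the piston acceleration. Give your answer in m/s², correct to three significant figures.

10.4

ω = 11.3 rad/s
x(θ) = r cosθ + √(L² − r² sin²θ); with ω constant, a = ω²·d²x/dθ².
d²x/dθ² = −r cosθ − r²(cos2θ)/√u − r⁴ sin²2θ/(4u^{3/2}),  u = L² − r² sin²θ = 0.199192 m².
Substituting r = 0.1287 m, L = 0.4566 m, θ = 48.5°: d²x/dθ² = -0.081516 m.
a = ω²·d²x/dθ² = (11.3)²·(-0.081516) = -10.409 m/s²;  |a| = 10.409 m/s².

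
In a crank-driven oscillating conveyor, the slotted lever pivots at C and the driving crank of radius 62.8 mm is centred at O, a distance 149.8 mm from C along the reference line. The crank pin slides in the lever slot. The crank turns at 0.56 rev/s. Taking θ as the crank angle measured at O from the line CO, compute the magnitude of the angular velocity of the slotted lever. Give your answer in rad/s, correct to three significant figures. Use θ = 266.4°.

ω = 3.519 rad/s (from 0.56 rev/s).
Crank pin A relative to C: A = (d + r cosθ, r sinθ); lever angle φ = atan2(r sinθ, d + r cosθ).
Differentiating tanφ: φ̇ = rω(d cosθ + r)/(d² + r² + 2dr cosθ).
d² + r² + 2dr cosθ = |CA|² = 0.0252025 m²;  d cosθ + r = +0.053394 m.
|ω_lever| = |0.0628·3.519·+0.053394| / 0.0252025 = 0.46814 rad/s.

0.468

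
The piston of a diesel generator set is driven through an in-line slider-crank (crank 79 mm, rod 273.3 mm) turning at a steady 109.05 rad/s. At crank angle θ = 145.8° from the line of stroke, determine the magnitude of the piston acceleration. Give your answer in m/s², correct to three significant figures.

671

ω = 109 rad/s
x(θ) = r cosθ + √(L² − r² sin²θ); with ω constant, a = ω²·d²x/dθ².
d²x/dθ² = −r cosθ − r²(cos2θ)/√u − r⁴ sin²2θ/(4u^{3/2}),  u = L² − r² sin²θ = 0.0727211 m².
Substituting r = 0.079 m, L = 0.2733 m, θ = 145.8°: d²x/dθ² = +0.056391 m.
a = ω²·d²x/dθ² = (109)²·(+0.056391) = +670.59 m/s²;  |a| = 670.59 m/s².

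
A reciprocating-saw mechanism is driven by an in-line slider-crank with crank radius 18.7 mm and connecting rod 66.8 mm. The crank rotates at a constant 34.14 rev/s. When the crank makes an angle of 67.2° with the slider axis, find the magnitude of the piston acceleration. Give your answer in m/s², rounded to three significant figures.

162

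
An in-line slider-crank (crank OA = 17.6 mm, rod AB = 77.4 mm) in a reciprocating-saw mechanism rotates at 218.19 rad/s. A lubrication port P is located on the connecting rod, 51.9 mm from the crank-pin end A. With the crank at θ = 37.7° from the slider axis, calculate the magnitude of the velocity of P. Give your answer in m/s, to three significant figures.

2.82

ω = 218.2 rad/s.  Crank-pin speed |V_A| = rω = 3.8401 m/s, perpendicular to OA.
Rod angle: sinφ = −(r/L) sinθ ⇒ φ = -7.993°; ω_rod = −rω cosθ/√(L²−r²sin²θ) = -39.641 rad/s.
V_P = V_A + ω_rod × AP, with AP = 0.0519 m along the rod.
Components: V_Px = −rω sinθ − a·ω_rod·sinφ = -2.6344 m/s;  V_Py = rω cosθ + a·ω_rod·cosφ = +1.001 m/s.
|V_P| = √(V_Px² + V_Py²) = 2.8182 m/s.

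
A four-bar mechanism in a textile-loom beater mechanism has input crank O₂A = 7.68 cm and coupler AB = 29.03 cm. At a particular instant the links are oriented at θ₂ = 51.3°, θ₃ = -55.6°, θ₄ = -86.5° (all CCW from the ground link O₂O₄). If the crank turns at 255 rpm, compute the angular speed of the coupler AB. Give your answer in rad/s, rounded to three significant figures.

9.24

ω₂ = 26.7 rad/s (from 255 rpm).
Differentiating the loop-closure r₂e^{iθ₂}+r₃e^{iθ₃}=r₁+r₄e^{iθ₄} gives r₂ω₂e^{iθ₂}+r₃ω₃e^{iθ₃}=r₄ω₄e^{iθ₄}.
Eliminating the other unknown: ω₃ = r₂ω₂ sin(θ₄−θ₂) / [r₃ sin(θ₃−θ₄)].
Numerator sine = -0.67172; denominator sine = +0.51354.
Result = 0.0768·26.7·(-0.67172) / (0.2903·(+0.51354)) = -9.2405 rad/s; magnitude 9.2405 rad/s.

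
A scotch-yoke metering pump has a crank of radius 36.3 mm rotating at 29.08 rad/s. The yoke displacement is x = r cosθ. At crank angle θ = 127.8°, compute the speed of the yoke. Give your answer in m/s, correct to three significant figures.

ω = 29.08 rad/s
x = r cosθ ⇒ ẋ = −rω sinθ.
|v| = rω|sinθ| = 0.0363·29.08·|sin 127.8°| = 0.83409 m/s.

0.834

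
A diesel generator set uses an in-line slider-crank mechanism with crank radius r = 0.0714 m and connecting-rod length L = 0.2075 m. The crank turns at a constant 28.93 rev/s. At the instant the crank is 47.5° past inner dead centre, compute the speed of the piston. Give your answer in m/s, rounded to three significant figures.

ω = 2π·28.9 = 181.8 rad/s
For an in-line slider-crank, x = r cosθ + √(L² − r² sin²θ), so v = −rω sinθ·[1 + r cosθ/√(L² − r² sin²θ)].
With r = 0.0714 m, L = 0.2075 m, θ = 47.5°: √(L² − r² sin²θ) = 0.20071 m.
v = −0.0714·181.8·0.73728·[1 + 0.0714·0.67559/0.20071] = -11.868 m/s.
|v| = 11.868 m/s.

11.9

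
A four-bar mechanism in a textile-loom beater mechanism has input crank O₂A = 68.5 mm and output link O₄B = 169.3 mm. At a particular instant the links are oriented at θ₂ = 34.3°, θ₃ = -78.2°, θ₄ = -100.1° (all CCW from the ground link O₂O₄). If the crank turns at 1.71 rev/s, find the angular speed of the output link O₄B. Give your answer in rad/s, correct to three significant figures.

10.8

ω₂ = 10.74 rad/s (from 1.71 rev/s).
Differentiating the loop-closure r₂e^{iθ₂}+r₃e^{iθ₃}=r₁+r₄e^{iθ₄} gives r₂ω₂e^{iθ₂}+r₃ω₃e^{iθ₃}=r₄ω₄e^{iθ₄}.
Eliminating the other unknown: ω₄ = r₂ω₂ sin(θ₂−θ₃) / [r₄ sin(θ₄−θ₃)].
Numerator sine = +0.92388; denominator sine = -0.37299.
Result = 0.0685·10.74·(+0.92388) / (0.1693·(-0.37299)) = -10.768 rad/s; magnitude 10.768 rad/s.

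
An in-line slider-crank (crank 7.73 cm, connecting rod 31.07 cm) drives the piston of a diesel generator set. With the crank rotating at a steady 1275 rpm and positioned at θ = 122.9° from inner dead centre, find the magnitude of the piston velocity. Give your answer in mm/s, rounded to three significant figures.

7470

ω = 2π·1275/60 = 133.5 rad/s
For an in-line slider-crank, x = r cosθ + √(L² − r² sin²θ), so v = −rω sinθ·[1 + r cosθ/√(L² − r² sin²θ)].
With r = 0.0773 m, L = 0.3107 m, θ = 122.9°: √(L² − r² sin²θ) = 0.30385 m.
v = −0.0773·133.5·0.83962·[1 + 0.0773·-0.54317/0.30385] = -7.4682 m/s.
|v| = 7.4682 m/s = 7468.2 mm/s.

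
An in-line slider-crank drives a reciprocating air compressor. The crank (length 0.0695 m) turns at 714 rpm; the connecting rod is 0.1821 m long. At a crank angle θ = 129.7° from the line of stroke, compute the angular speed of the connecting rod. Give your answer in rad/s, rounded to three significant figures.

ω = 74.77 rad/s (converted from 714 rpm).
The rod makes angle φ with the slider axis where L sinφ = r sinθ; differentiating, L cosφ·φ̇ = r ω cosθ.
L cosφ = √(L² − r² sin²θ) = 0.17407 m.
|ω_rod| = r ω |cosθ| / √(L² − r² sin²θ) = 0.0695·74.77·0.63877/0.17407 = 19.069 rad/s.

19.1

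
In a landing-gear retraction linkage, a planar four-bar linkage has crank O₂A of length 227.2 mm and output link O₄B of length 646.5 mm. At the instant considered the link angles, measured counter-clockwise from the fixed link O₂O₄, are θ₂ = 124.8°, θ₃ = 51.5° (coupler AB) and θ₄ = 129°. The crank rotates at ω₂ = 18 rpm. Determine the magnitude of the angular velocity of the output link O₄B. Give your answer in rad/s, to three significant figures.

ω₂ = 1.885 rad/s (from 18 rpm).
Differentiating the loop-closure r₂e^{iθ₂}+r₃e^{iθ₃}=r₁+r₄e^{iθ₄} gives r₂ω₂e^{iθ₂}+r₃ω₃e^{iθ₃}=r₄ω₄e^{iθ₄}.
Eliminating the other unknown: ω₄ = r₂ω₂ sin(θ₂−θ₃) / [r₄ sin(θ₄−θ₃)].
Numerator sine = +0.95782; denominator sine = +0.97630.
Result = 0.2272·1.885·(+0.95782) / (0.6465·(+0.97630)) = +0.6499 rad/s; magnitude 0.6499 rad/s.

0.650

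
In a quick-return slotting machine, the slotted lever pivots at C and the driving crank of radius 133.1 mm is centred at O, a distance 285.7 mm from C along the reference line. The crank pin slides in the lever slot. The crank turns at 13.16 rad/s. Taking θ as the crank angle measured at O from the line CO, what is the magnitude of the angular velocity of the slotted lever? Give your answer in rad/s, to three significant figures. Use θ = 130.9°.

ω = 13.16 rad/s
Crank pin A relative to C: A = (d + r cosθ, r sinθ); lever angle φ = atan2(r sinθ, d + r cosθ).
Differentiating tanφ: φ̇ = rω(d cosθ + r)/(d² + r² + 2dr cosθ).
d² + r² + 2dr cosθ = |CA|² = 0.0495449 m²;  d cosθ + r = -0.053959 m.
|ω_lever| = |0.1331·13.16·-0.053959| / 0.0495449 = 1.9077 rad/s.

1.91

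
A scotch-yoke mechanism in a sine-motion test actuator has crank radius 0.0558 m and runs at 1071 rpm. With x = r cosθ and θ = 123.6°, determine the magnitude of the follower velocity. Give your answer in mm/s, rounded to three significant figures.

5210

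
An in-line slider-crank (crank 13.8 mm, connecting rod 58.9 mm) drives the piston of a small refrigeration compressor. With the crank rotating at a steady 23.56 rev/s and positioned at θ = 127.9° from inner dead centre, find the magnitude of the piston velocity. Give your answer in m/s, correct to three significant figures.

1.38

ω = 2π·23.6 = 148 rad/s
For an in-line slider-crank, x = r cosθ + √(L² − r² sin²θ), so v = −rω sinθ·[1 + r cosθ/√(L² − r² sin²θ)].
With r = 0.0138 m, L = 0.0589 m, θ = 127.9°: √(L² − r² sin²θ) = 0.057885 m.
v = −0.0138·148·0.78908·[1 + 0.0138·-0.61429/0.057885] = -1.3759 m/s.
|v| = 1.3759 m/s.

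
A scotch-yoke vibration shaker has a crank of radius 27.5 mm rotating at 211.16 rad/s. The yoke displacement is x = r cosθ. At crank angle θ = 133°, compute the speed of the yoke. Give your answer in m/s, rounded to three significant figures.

4.25

ω = 211.2 rad/s
x = r cosθ ⇒ ẋ = −rω sinθ.
|v| = rω|sinθ| = 0.0275·211.2·|sin 133°| = 4.2469 m/s.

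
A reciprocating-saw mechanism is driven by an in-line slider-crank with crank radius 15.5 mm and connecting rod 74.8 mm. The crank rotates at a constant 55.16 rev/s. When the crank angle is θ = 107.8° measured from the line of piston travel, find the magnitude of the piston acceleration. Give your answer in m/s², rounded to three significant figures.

ω = 2π·55.2 = 346.6 rad/s
x(θ) = r cosθ + √(L² − r² sin²θ); with ω constant, a = ω²·d²x/dθ².
d²x/dθ² = −r cosθ − r²(cos2θ)/√u − r⁴ sin²2θ/(4u^{3/2}),  u = L² − r² sin²θ = 0.00537724 m².
Substituting r = 0.0155 m, L = 0.0748 m, θ = 107.8°: d²x/dθ² = +0.0073898 m.
a = ω²·d²x/dθ² = (346.6)²·(+0.0073898) = +887.65 m/s²;  |a| = 887.65 m/s².

888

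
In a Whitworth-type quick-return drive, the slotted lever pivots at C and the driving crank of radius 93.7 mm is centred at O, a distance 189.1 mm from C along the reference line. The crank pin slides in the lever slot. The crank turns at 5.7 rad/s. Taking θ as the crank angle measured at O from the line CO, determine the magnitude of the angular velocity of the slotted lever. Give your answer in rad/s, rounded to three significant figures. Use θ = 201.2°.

ω = 5.7 rad/s
Crank pin A relative to C: A = (d + r cosθ, r sinθ); lever angle φ = atan2(r sinθ, d + r cosθ).
Differentiating tanφ: φ̇ = rω(d cosθ + r)/(d² + r² + 2dr cosθ).
d² + r² + 2dr cosθ = |CA|² = 0.0114994 m²;  d cosθ + r = -0.082602 m.
|ω_lever| = |0.0937·5.7·-0.082602| / 0.0114994 = 3.8365 rad/s.

3.84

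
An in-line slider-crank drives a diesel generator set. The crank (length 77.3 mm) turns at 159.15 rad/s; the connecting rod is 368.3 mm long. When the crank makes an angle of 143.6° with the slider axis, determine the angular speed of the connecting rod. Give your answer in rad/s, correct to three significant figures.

27.1

ω = 159.2 rad/s
The rod makes angle φ with the slider axis where L sinφ = r sinθ; differentiating, L cosφ·φ̇ = r ω cosθ.
L cosφ = √(L² − r² sin²θ) = 0.36543 m.
|ω_rod| = r ω |cosθ| / √(L² − r² sin²θ) = 0.0773·159.2·0.80489/0.36543 = 27.097 rad/s.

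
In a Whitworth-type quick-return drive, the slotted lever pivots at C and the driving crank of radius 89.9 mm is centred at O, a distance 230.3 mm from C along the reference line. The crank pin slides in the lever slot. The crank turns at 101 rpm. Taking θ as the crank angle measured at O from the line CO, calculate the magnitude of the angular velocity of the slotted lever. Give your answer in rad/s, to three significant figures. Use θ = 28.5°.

2.85

ω = 10.58 rad/s (from 101 rpm).
Crank pin A relative to C: A = (d + r cosθ, r sinθ); lever angle φ = atan2(r sinθ, d + r cosθ).
Differentiating tanφ: φ̇ = rω(d cosθ + r)/(d² + r² + 2dr cosθ).
d² + r² + 2dr cosθ = |CA|² = 0.0975101 m²;  d cosθ + r = +0.29229 m.
|ω_lever| = |0.0899·10.58·+0.29229| / 0.0975101 = 2.8502 rad/s.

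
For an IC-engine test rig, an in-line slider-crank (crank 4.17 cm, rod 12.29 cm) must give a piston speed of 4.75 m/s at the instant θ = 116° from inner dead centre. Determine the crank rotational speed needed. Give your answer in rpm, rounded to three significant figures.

1430

For an in-line slider-crank, |v_piston| = rω|sinθ|·[1 + r cosθ/√(L² − r² sin²θ)].
With r = 0.0417 m, L = 0.1229 m, θ = 116°: the bracketed kinematic factor |dx/dθ| = 0.031626 m.
ω = v/|dx/dθ| = 4.75/0.031626 = 150.19 rad/s.
N = 60ω/(2π) = 1434.2 rpm.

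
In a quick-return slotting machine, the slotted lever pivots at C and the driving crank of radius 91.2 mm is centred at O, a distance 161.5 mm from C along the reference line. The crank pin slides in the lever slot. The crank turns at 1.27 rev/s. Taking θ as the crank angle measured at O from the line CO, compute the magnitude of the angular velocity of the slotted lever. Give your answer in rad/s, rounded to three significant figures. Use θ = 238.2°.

0.235

ω = 7.98 rad/s (from 1.27 rev/s).
Crank pin A relative to C: A = (d + r cosθ, r sinθ); lever angle φ = atan2(r sinθ, d + r cosθ).
Differentiating tanφ: φ̇ = rω(d cosθ + r)/(d² + r² + 2dr cosθ).
d² + r² + 2dr cosθ = |CA|² = 0.0188768 m²;  d cosθ + r = +0.0060966 m.
|ω_lever| = |0.0912·7.98·+0.0060966| / 0.0188768 = 0.23504 rad/s.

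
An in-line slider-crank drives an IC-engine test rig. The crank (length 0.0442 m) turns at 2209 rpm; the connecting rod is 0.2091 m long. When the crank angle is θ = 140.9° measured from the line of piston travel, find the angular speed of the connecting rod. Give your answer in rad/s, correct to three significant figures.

38.3

ω = 231.3 rad/s (converted from 2209 rpm).
The rod makes angle φ with the slider axis where L sinφ = r sinθ; differentiating, L cosφ·φ̇ = r ω cosθ.
L cosφ = √(L² − r² sin²θ) = 0.20723 m.
|ω_rod| = r ω |cosθ| / √(L² − r² sin²θ) = 0.0442·231.3·0.77605/0.20723 = 38.289 rad/s.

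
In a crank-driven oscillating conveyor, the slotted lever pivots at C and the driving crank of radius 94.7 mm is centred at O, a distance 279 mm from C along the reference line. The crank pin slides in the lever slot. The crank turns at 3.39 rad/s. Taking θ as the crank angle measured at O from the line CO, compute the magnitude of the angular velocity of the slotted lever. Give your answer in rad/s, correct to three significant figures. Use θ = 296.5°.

ω = 3.39 rad/s
Crank pin A relative to C: A = (d + r cosθ, r sinθ); lever angle φ = atan2(r sinθ, d + r cosθ).
Differentiating tanφ: φ̇ = rω(d cosθ + r)/(d² + r² + 2dr cosθ).
d² + r² + 2dr cosθ = |CA|² = 0.110387 m²;  d cosθ + r = +0.21919 m.
|ω_lever| = |0.0947·3.39·+0.21919| / 0.110387 = 0.63745 rad/s.

0.637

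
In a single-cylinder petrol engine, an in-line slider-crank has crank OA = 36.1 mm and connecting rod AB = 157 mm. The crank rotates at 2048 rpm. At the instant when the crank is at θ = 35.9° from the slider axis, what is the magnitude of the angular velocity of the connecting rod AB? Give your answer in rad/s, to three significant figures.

40.3

ω = 214.5 rad/s (converted from 2048 rpm).
The rod makes angle φ with the slider axis where L sinφ = r sinθ; differentiating, L cosφ·φ̇ = r ω cosθ.
L cosφ = √(L² − r² sin²θ) = 0.15557 m.
|ω_rod| = r ω |cosθ| / √(L² − r² sin²θ) = 0.0361·214.5·0.81004/0.15557 = 40.314 rad/s.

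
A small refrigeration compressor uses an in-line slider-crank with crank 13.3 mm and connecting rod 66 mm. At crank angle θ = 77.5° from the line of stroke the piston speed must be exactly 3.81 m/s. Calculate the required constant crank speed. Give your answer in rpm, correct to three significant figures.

2680

For an in-line slider-crank, |v_piston| = rω|sinθ|·[1 + r cosθ/√(L² − r² sin²θ)].
With r = 0.0133 m, L = 0.066 m, θ = 77.5°: the bracketed kinematic factor |dx/dθ| = 0.013562 m.
ω = v/|dx/dθ| = 3.81/0.013562 = 280.92 rad/s.
N = 60ω/(2π) = 2682.6 rpm.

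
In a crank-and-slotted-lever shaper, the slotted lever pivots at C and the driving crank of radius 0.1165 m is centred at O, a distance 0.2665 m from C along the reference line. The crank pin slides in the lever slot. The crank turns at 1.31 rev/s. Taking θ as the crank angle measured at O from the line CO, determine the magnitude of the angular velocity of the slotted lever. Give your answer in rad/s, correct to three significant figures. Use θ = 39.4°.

2.33

ω = 8.231 rad/s (from 1.31 rev/s).
Crank pin A relative to C: A = (d + r cosθ, r sinθ); lever angle φ = atan2(r sinθ, d + r cosθ).
Differentiating tanφ: φ̇ = rω(d cosθ + r)/(d² + r² + 2dr cosθ).
d² + r² + 2dr cosθ = |CA|² = 0.132577 m²;  d cosθ + r = +0.32243 m.
|ω_lever| = |0.1165·8.231·+0.32243| / 0.132577 = 2.3321 rad/s.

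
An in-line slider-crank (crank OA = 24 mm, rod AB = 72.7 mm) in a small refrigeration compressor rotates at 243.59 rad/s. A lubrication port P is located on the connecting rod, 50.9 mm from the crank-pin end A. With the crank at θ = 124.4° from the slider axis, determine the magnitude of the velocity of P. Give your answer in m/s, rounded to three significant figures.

ω = 243.6 rad/s.  Crank-pin speed |V_A| = rω = 5.8462 m/s, perpendicular to OA.
Rod angle: sinφ = −(r/L) sinθ ⇒ φ = -15.807°; ω_rod = −rω cosθ/√(L²−r²sin²θ) = +47.217 rad/s.
V_P = V_A + ω_rod × AP, with AP = 0.0509 m along the rod.
Components: V_Px = −rω sinθ − a·ω_rod·sinφ = -4.1691 m/s;  V_Py = rω cosθ + a·ω_rod·cosφ = -0.99041 m/s.
|V_P| = √(V_Px² + V_Py²) = 4.2851 m/s.

4.29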